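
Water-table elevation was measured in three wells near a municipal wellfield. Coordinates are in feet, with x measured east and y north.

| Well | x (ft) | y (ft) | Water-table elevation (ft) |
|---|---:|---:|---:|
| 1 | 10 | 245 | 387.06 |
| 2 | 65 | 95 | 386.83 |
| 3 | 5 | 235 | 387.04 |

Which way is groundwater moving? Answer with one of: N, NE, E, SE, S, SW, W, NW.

S

Differences from 1: to 2 (Δx, Δy, Δh) = (55, -150, -0.23); to 3 = (-5, -10, -0.02).
Solve a·Δx + b·Δy = Δh: det = 55·(-10) − (-5)·(-150) = -1300.
∂h/∂x = [(-0.23)·(-10) − (-0.02)·(-150)] / -1300 = +0.0005385
∂h/∂y = [55·(-0.02) − (-5)·(-0.23)] / -1300 = +0.001731
Flow = −∇h = (-0.0005385 east, -0.001731 north), which points south.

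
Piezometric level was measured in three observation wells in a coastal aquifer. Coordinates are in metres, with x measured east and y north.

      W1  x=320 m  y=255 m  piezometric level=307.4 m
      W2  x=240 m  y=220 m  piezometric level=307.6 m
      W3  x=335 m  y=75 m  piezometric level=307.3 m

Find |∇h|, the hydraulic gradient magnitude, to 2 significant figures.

0.0027

Differences from W1: to W2 (Δx, Δy, Δh) = (-80, -35, +0.2); to W3 = (15, -180, -0.1).
Determinant of the coordinate differences = (-80)·(-180) − 15·(-35) = 14925.
∂h/∂x = [(+0.2)·(-180) − (-0.1)·(-35)] / 14925 = -0.002647
∂h/∂y = [(-80)·(-0.1) − 15·(+0.2)] / 14925 = +0.0003350
|∇h| = √(-0.002647² + 0.0003350²) = 0.002668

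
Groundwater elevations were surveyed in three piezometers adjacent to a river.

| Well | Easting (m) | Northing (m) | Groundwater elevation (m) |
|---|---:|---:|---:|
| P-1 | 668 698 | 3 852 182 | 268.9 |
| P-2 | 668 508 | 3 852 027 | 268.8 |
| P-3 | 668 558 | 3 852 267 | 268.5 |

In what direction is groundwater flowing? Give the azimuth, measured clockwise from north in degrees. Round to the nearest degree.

311°

Differences from P-1: to P-2 (Δx, Δy, Δh) = (-190, -155, -0.1); to P-3 = (-140, 85, -0.4).
Solve a·Δx + b·Δy = Δh: det = (-190)·85 − (-140)·(-155) = -37850.
∂h/∂x = [(-0.1)·85 − (-0.4)·(-155)] / -37850 = +0.001863
∂h/∂y = [(-190)·(-0.4) − (-140)·(-0.1)] / -37850 = -0.001638
Flow direction (−∇h) has components (-0.001863 E, +0.001638 N).
Azimuth = atan2(E, N) = atan2(-0.001863, +0.001638) = 311.3° ≈ 311°.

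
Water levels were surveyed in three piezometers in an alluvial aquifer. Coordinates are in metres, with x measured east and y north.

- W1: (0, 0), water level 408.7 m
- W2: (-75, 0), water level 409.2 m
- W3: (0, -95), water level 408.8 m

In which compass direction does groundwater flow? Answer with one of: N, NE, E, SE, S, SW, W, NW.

∂h/∂x = (409.2 − 408.7) / (-75 − 0) = -0.006667
∂h/∂y = (408.8 − 408.7) / (-95 − 0) = -0.001053
Flow = −∇h = (+0.006667 east, +0.001053 north), which points east.

E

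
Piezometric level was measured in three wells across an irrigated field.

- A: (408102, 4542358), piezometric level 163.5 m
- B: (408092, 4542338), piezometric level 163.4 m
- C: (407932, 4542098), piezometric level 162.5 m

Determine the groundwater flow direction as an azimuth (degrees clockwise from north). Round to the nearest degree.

139°

Taking A as reference: B−A = (-10, -20, -0.1); C−A = (-170, -260, -1.0).
Determinant of the coordinate differences = (-10)·(-260) − (-170)·(-20) = -800.
∂h/∂x = [(-0.1)·(-260) − (-1.0)·(-20)] / -800 = -0.007500
∂h/∂y = [(-10)·(-1.0) − (-170)·(-0.1)] / -800 = +0.008750
Flow direction (−∇h) has components (+0.007500 E, -0.008750 N).
Azimuth = atan2(E, N) = atan2(+0.007500, -0.008750) = 139.4° ≈ 139°.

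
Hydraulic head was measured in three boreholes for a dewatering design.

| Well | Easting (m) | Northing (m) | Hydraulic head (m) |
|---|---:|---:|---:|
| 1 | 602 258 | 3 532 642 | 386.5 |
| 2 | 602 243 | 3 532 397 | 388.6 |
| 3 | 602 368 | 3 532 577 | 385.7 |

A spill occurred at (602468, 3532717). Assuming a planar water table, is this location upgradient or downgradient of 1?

downgradient

Differences from 1: to 2 (Δx, Δy, Δh) = (-15, -245, +2.1); to 3 = (110, -65, -0.8).
Determinant of the coordinate differences = (-15)·(-65) − 110·(-245) = 27925.
∂h/∂x = [(+2.1)·(-65) − (-0.8)·(-245)] / 27925 = -0.01191
∂h/∂y = [(-15)·(-0.8) − 110·(+2.1)] / 27925 = -0.007842
Head at (602468, 3532717) = 386.5 + (-0.01191)·(210) + (-0.007842)·(75) = 383.41 m.
That is lower than the 386.5 m at 1, so the point is downgradient.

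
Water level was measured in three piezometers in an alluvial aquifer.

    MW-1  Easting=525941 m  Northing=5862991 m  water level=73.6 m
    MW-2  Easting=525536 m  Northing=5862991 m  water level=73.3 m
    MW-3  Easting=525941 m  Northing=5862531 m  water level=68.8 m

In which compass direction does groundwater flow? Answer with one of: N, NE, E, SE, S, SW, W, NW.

S

∂h/∂x = (73.3 − 73.6) / (525536 − 525941) = +0.0007407
∂h/∂y = (68.8 − 73.6) / (5862531 − 5862991) = +0.01043
Flow = −∇h = (-0.0007407 east, -0.01043 north), which points south.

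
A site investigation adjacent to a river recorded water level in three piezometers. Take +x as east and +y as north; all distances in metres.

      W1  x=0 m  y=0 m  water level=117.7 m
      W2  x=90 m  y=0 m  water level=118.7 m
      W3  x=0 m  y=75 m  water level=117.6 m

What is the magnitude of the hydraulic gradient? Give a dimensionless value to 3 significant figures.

∂h/∂x = (118.7 − 117.7) / (90 − 0) = +0.01111
∂h/∂y = (117.6 − 117.7) / (75 − 0) = -0.001333
|∇h| = √(0.01111² + -0.001333²) = 0.01119

0.0112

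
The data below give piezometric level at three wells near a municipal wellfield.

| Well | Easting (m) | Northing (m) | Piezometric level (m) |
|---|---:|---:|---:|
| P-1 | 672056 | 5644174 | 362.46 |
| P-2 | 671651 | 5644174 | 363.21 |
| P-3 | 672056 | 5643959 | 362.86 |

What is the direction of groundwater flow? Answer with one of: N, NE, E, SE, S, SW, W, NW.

∂h/∂x = (363.21 − 362.46) / (671651 − 672056) = -0.001852
∂h/∂y = (362.86 − 362.46) / (5643959 − 5644174) = -0.001860
Flow = −∇h = (+0.001852 east, +0.001860 north), which points northeast.

NE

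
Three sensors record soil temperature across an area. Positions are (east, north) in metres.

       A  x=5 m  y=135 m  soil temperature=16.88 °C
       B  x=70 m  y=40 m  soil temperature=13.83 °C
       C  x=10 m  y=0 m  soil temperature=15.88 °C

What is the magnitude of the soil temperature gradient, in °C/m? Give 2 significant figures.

With T = a·x + b·y + c and A as origin, the differences give:
  65·a + (-95)·b = -3.05
  5·a + (-135)·b = -1.00
Eliminate b (×(-135) and ×(-95), subtract): -8300·a = 316.750 → a = ∂T/∂x = -0.03816
Back-substitute: b = ∂T/∂y = +0.005994.
|∇f| = √(-0.03816² + 0.005994²) = 0.03863 °C/m

0.039 °C/m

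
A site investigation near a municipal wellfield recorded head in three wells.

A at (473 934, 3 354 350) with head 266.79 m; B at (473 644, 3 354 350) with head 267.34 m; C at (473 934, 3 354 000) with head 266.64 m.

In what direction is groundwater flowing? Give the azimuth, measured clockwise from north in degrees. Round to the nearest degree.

103°

∂h/∂x = (267.34 − 266.79) / (473644 − 473934) = -0.001897
∂h/∂y = (266.64 − 266.79) / (3354000 − 3354350) = +0.0004286
Flow direction (−∇h) has components (+0.001897 E, -0.0004286 N).
Azimuth = atan2(E, N) = atan2(+0.001897, -0.0004286) = 102.7° ≈ 103°.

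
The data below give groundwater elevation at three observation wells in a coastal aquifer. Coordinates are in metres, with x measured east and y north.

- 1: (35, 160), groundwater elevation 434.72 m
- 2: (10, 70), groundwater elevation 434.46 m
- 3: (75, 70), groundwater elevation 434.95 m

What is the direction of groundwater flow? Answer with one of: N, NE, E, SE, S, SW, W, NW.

Differences from 1: to 2 (Δx, Δy, Δh) = (-25, -90, -0.26); to 3 = (40, -90, +0.23).
Determinant of the coordinate differences = (-25)·(-90) − 40·(-90) = 5850.
∂h/∂x = [(-0.26)·(-90) − (+0.23)·(-90)] / 5850 = +0.007538
∂h/∂y = [(-25)·(+0.23) − 40·(-0.26)] / 5850 = +0.0007949
Flow = −∇h = (-0.007538 east, -0.0007949 north), which points west.

W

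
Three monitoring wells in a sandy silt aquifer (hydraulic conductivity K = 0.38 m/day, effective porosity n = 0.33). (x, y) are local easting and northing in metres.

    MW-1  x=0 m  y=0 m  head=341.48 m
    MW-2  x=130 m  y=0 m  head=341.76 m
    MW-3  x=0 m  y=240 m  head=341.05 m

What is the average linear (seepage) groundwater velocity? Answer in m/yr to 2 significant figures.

∂h/∂x = (341.76 − 341.48) / (130 − 0) = +0.002154
∂h/∂y = (341.05 − 341.48) / (240 − 0) = -0.001792
|∇h| = √(0.002154² + -0.001792²) = 0.002802
Seepage velocity v = K·i/n = 0.38 × 0.002802 / 0.33 = 0.003227 m/day = 1.179 m/yr.

1.2 m/yr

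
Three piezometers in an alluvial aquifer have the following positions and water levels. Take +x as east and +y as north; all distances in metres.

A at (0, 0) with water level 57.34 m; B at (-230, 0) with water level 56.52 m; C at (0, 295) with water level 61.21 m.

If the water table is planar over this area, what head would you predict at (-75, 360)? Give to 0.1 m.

∂h/∂x = (56.52 − 57.34) / (-230 − 0) = +0.003565
∂h/∂y = (61.21 − 57.34) / (295 − 0) = +0.01312
h(-75, 360) = 57.34 + (+0.003565)·(-75) + (+0.01312)·(360) = 57.34 -0.267 +4.723 = 61.795 m.

61.8 m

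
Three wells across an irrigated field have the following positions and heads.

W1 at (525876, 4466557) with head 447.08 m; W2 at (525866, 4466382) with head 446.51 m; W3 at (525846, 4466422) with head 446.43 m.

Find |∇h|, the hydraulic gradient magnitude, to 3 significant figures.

0.00982

With h = a·x + b·y + c and W1 as origin, the differences give:
  (-10)·a + (-175)·b = -0.57
  (-30)·a + (-135)·b = -0.65
Eliminate b (×(-135) and ×(-175), subtract): -3900·a = -36.800 → a = ∂h/∂x = +0.009436
Back-substitute: b = ∂h/∂y = +0.002718.
|∇h| = √(0.009436² + 0.002718²) = 0.00982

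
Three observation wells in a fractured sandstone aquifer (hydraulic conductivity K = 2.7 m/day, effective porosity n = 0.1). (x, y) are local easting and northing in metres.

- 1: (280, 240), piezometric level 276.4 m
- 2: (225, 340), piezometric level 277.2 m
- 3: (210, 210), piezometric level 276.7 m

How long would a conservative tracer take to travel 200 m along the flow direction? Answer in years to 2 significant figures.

Differences from 1: to 2 (Δx, Δy, Δh) = (-55, 100, +0.8); to 3 = (-70, -30, +0.3).
Determinant of the coordinate differences = (-55)·(-30) − (-70)·100 = 8650.
∂h/∂x = [(+0.8)·(-30) − (+0.3)·100] / 8650 = -0.006243
∂h/∂y = [(-55)·(+0.3) − (-70)·(+0.8)] / 8650 = +0.004566
|∇h| = √(-0.006243² + 0.004566²) = 0.007735
Seepage velocity v = K·i/n = 2.7 × 0.007735 / 0.1 = 0.2088 m/day.
t = 200 / 0.2088 = 957.9 days = 2.62 years.

2.6 years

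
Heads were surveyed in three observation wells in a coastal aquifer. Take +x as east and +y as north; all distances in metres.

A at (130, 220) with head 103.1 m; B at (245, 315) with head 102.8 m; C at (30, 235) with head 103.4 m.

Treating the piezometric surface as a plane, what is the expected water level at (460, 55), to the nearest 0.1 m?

Three-point gradient (reference A): Δ to B = (115, 95, -0.3), Δ to C = (-100, 15, +0.3).
∂h/∂x = -0.002940, ∂h/∂y = +0.0004009 (det = 11225).
h(460, 55) = 103.1 + (-0.002940)·(330) + (+0.0004009)·(-165) = 103.1 -0.970 -0.066 = 102.064 m.

102.1 m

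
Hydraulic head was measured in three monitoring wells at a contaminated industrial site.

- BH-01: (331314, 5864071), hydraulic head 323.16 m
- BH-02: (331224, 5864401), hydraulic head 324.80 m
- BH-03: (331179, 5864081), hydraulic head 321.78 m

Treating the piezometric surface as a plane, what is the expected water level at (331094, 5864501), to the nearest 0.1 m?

Differences from BH-01: to BH-02 (Δx, Δy, Δh) = (-90, 330, +1.64); to BH-03 = (-135, 10, -1.38).
Solve a·Δx + b·Δy = Δh: det = (-90)·10 − (-135)·330 = 43650.
∂h/∂x = [(+1.64)·10 − (-1.38)·330] / 43650 = +0.01081
∂h/∂y = [(-90)·(-1.38) − (-135)·(+1.64)] / 43650 = +0.007918
h(331094, 5864501) = 323.16 + (+0.01081)·(-220) + (+0.007918)·(430) = 323.16 -2.378 +3.405 = 324.187 m.

324.2 m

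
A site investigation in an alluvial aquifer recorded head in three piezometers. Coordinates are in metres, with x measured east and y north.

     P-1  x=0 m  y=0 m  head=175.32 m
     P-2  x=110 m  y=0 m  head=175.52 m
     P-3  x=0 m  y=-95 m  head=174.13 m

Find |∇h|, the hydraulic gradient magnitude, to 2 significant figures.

0.013

∂h/∂x = (175.52 − 175.32) / (110 − 0) = +0.001818
∂h/∂y = (174.13 − 175.32) / (-95 − 0) = +0.01253
|∇h| = √(0.001818² + 0.01253²) = 0.01266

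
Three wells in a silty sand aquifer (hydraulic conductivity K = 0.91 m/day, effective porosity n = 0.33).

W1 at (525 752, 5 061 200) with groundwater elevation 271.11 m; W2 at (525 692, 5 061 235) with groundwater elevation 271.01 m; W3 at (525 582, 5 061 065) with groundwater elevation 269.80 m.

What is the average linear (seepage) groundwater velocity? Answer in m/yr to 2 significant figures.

6.1 m/yr

With h = a·x + b·y + c and W1 as origin, the differences give:
  (-60)·a + 35·b = -0.10
  (-170)·a + (-135)·b = -1.31
Eliminate b (×(-135) and ×35, subtract): 14050·a = 59.350 → a = ∂h/∂x = +0.004224
Back-substitute: b = ∂h/∂y = +0.004384.
|∇h| = √(0.004224² + 0.004384²) = 0.006088
Seepage velocity v = K·i/n = 0.91 × 0.006088 / 0.33 = 0.01679 m/day = 6.133 m/yr.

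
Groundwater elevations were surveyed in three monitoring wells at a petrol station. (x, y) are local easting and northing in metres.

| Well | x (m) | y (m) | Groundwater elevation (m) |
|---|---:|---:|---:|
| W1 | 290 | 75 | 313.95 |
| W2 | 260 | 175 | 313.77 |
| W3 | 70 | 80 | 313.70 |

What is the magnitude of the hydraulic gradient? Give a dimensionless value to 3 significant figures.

0.00184

Three-point gradient (reference W1): Δ to W2 = (-30, 100, -0.18), Δ to W3 = (-220, 5, -0.25).
∂h/∂x = +0.001103, ∂h/∂y = -0.001469 (det = 21850).
|∇h| = √(0.001103² + -0.001469²) = 0.001837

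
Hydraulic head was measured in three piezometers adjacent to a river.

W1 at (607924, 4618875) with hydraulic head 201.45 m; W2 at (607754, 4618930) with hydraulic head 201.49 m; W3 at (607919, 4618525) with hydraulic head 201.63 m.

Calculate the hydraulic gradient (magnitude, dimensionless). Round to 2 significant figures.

0.00065

With h = a·x + b·y + c and W1 as origin, the differences give:
  (-170)·a + 55·b = +0.04
  (-5)·a + (-350)·b = +0.18
Eliminate b (×(-350) and ×55, subtract): 59775·a = -23.900 → a = ∂h/∂x = -0.0003998
Back-substitute: b = ∂h/∂y = -0.0005086.
|∇h| = √(-0.0003998² + -0.0005086²) = 0.0006469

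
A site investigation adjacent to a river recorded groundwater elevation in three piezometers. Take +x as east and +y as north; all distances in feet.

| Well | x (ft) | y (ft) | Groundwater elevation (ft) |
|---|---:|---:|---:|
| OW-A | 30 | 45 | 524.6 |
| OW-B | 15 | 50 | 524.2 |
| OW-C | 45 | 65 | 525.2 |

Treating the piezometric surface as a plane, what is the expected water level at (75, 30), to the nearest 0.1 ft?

525.8 ft

Three-point gradient (reference OW-A): Δ to OW-B = (-15, 5, -0.4), Δ to OW-C = (15, 20, +0.6).
∂h/∂x = +0.02933, ∂h/∂y = +0.008000 (det = -375).
h(75, 30) = 524.6 + (+0.02933)·(45) + (+0.008000)·(-15) = 524.6 +1.320 -0.120 = 525.800 ft.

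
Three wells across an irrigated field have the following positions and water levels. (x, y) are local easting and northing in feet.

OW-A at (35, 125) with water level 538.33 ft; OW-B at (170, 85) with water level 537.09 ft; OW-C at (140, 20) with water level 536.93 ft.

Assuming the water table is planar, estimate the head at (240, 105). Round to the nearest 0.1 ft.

Differences from OW-A: to OW-B (Δx, Δy, Δh) = (135, -40, -1.24); to OW-C = (105, -105, -1.40).
Solve a·Δx + b·Δy = Δh: det = 135·(-105) − 105·(-40) = -9975.
∂h/∂x = [(-1.24)·(-105) − (-1.40)·(-40)] / -9975 = -0.007439
∂h/∂y = [135·(-1.40) − 105·(-1.24)] / -9975 = +0.005895
h(240, 105) = 538.33 + (-0.007439)·(205) + (+0.005895)·(-20) = 538.33 -1.525 -0.118 = 536.687 ft.

536.7 ft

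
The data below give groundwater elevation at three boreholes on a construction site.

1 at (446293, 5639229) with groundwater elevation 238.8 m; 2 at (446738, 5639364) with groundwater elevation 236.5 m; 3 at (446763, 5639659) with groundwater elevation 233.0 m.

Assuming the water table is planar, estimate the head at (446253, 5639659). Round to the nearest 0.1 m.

233.8 m

Taking 1 as reference: 2−1 = (445, 135, -2.3); 3−1 = (470, 430, -5.8).
Solve a·Δx + b·Δy = Δh: det = 445·430 − 470·135 = 127900.
∂h/∂x = [(-2.3)·430 − (-5.8)·135] / 127900 = -0.001611
∂h/∂y = [445·(-5.8) − 470·(-2.3)] / 127900 = -0.01173
h(446253, 5639659) = 238.8 + (-0.001611)·(-40) + (-0.01173)·(430) = 238.8 +0.064 -5.043 = 233.821 m.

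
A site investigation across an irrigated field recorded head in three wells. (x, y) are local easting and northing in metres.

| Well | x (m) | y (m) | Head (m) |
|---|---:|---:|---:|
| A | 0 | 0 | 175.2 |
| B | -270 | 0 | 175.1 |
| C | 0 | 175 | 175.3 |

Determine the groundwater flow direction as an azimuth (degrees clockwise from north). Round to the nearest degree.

213°

∂h/∂x = (175.1 − 175.2) / (-270 − 0) = +0.0003704
∂h/∂y = (175.3 − 175.2) / (175 − 0) = +0.0005714
Flow direction (−∇h) has components (-0.0003704 E, -0.0005714 N).
Azimuth = atan2(E, N) = atan2(-0.0003704, -0.0005714) = 212.9° ≈ 213°.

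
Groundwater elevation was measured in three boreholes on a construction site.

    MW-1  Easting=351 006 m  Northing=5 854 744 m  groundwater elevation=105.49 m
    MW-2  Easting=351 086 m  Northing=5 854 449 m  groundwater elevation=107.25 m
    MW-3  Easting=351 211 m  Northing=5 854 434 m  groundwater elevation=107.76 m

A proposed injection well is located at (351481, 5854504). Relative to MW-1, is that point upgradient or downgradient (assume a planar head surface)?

With h = a·x + b·y + c and MW-1 as origin, the differences give:
  80·a + (-295)·b = +1.76
  205·a + (-310)·b = +2.27
Eliminate b (×(-310) and ×(-295), subtract): 35675·a = 124.050 → a = ∂h/∂x = +0.003477
Back-substitute: b = ∂h/∂y = -0.005023.
Head at (351481, 5854504) = 105.49 + (+0.003477)·(475) + (-0.005023)·(-240) = 108.35 m.
That is higher than the 105.49 m at MW-1, so the point is upgradient.

upgradient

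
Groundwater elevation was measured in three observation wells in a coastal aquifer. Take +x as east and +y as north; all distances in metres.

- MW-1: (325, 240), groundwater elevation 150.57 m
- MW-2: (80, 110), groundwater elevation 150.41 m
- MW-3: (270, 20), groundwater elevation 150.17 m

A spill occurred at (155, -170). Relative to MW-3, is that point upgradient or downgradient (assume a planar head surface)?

downgradient

Three-point gradient (reference MW-1): Δ to MW-2 = (-245, -130, -0.16), Δ to MW-3 = (-55, -220, -0.40).
∂h/∂x = -0.0003594, ∂h/∂y = +0.001908 (det = 46750).
Head at (155, -170) = 150.57 + (-0.0003594)·(-170) + (+0.001908)·(-410) = 149.85 m.
That is lower than the 150.17 m at MW-3, so the point is downgradient.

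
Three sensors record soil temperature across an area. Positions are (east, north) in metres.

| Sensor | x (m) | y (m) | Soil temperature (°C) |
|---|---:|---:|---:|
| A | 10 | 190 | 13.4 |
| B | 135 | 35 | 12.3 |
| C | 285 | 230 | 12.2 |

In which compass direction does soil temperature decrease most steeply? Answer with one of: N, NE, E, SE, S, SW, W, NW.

SE

Three-point gradient (reference A): Δ to B = (125, -155, -1.1), Δ to C = (275, 40, -1.2).
∂T/∂x = -0.004829, ∂T/∂y = +0.003202 (det = 47625).
Steepest decrease is along −∇f = (+0.004829 E, -0.003202 N) → southeast.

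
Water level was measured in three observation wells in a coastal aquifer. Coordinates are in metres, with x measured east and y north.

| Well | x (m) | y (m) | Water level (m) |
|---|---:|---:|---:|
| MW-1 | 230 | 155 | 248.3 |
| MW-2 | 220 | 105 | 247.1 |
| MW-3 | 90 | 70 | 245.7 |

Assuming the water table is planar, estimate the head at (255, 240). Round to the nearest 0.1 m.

Differences from MW-1: to MW-2 (Δx, Δy, Δh) = (-10, -50, -1.2); to MW-3 = (-140, -85, -2.6).
Solve a·Δx + b·Δy = Δh: det = (-10)·(-85) − (-140)·(-50) = -6150.
∂h/∂x = [(-1.2)·(-85) − (-2.6)·(-50)] / -6150 = +0.004553
∂h/∂y = [(-10)·(-2.6) − (-140)·(-1.2)] / -6150 = +0.02309
h(255, 240) = 248.3 + (+0.004553)·(25) + (+0.02309)·(85) = 248.3 +0.114 +1.963 = 250.376 m.

250.4 m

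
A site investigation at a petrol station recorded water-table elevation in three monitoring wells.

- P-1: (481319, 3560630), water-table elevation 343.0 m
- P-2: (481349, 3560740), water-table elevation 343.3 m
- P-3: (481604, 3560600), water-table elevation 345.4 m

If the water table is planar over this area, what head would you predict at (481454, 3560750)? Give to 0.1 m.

Differences from P-1: to P-2 (Δx, Δy, Δh) = (30, 110, +0.3); to P-3 = (285, -30, +2.4).
Solve a·Δx + b·Δy = Δh: det = 30·(-30) − 285·110 = -32250.
∂h/∂x = [(+0.3)·(-30) − (+2.4)·110] / -32250 = +0.008465
∂h/∂y = [30·(+2.4) − 285·(+0.3)] / -32250 = +0.0004186
h(481454, 3560750) = 343.0 + (+0.008465)·(135) + (+0.0004186)·(120) = 343.0 +1.143 +0.050 = 344.193 m.

344.2 m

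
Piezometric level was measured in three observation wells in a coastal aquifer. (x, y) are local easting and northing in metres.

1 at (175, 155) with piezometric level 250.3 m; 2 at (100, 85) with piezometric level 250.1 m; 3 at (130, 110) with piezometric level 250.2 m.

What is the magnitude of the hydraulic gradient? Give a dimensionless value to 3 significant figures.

Differences from 1: to 2 (Δx, Δy, Δh) = (-75, -70, -0.2); to 3 = (-45, -45, -0.1).
Solve a·Δx + b·Δy = Δh: det = (-75)·(-45) − (-45)·(-70) = 225.
∂h/∂x = [(-0.2)·(-45) − (-0.1)·(-70)] / 225 = +0.008889
∂h/∂y = [(-75)·(-0.1) − (-45)·(-0.2)] / 225 = -0.006667
|∇h| = √(0.008889² + -0.006667²) = 0.01111

0.0111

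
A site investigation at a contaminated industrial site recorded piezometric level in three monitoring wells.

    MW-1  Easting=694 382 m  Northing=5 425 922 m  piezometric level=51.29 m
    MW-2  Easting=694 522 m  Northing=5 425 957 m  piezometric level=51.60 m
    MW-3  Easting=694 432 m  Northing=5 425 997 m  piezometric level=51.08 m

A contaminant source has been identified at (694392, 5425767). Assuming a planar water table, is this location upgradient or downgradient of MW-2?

upgradient

Differences from MW-1: to MW-2 (Δx, Δy, Δh) = (140, 35, +0.31); to MW-3 = (50, 75, -0.21).
Determinant of the coordinate differences = 140·75 − 50·35 = 8750.
∂h/∂x = [(+0.31)·75 − (-0.21)·35] / 8750 = +0.003497
∂h/∂y = [140·(-0.21) − 50·(+0.31)] / 8750 = -0.005131
Head at (694392, 5425767) = 51.29 + (+0.003497)·(10) + (-0.005131)·(-155) = 52.12 m.
That is higher than the 51.60 m at MW-2, so the point is upgradient.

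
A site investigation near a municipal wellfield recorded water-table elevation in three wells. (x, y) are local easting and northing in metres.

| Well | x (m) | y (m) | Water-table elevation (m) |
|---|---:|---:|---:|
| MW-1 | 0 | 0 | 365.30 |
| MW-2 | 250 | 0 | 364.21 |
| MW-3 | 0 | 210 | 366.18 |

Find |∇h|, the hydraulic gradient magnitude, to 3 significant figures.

0.00605

∂h/∂x = (364.21 − 365.30) / (250 − 0) = -0.004360
∂h/∂y = (366.18 − 365.30) / (210 − 0) = +0.004190
|∇h| = √(-0.004360² + 0.004190²) = 0.006047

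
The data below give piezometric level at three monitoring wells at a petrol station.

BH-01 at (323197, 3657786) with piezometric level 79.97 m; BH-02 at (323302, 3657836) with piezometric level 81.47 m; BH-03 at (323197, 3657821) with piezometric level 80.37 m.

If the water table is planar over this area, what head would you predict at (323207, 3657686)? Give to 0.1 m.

Differences from BH-01: to BH-02 (Δx, Δy, Δh) = (105, 50, +1.50); to BH-03 = (0, 35, +0.40).
Determinant of the coordinate differences = 105·35 − 0·50 = 3675.
∂h/∂x = [(+1.50)·35 − (+0.40)·50] / 3675 = +0.008844
∂h/∂y = [105·(+0.40) − 0·(+1.50)] / 3675 = +0.01143
h(323207, 3657686) = 79.97 + (+0.008844)·(10) + (+0.01143)·(-100) = 79.97 +0.088 -1.143 = 78.916 m.

78.9 m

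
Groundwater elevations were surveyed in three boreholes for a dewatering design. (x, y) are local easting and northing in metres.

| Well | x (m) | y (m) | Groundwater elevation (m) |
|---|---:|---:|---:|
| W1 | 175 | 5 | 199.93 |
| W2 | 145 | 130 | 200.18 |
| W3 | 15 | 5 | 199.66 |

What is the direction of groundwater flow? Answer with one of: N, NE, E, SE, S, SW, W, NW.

SW

With h = a·x + b·y + c and W1 as origin, the differences give:
  (-30)·a + 125·b = +0.25
  (-160)·a + 0·b = -0.27
Eliminate b (×0 and ×125, subtract): 20000·a = 33.750 → a = ∂h/∂x = +0.001688
Back-substitute: b = ∂h/∂y = +0.002405.
Flow = −∇h = (-0.001688 east, -0.002405 north), which points southwest.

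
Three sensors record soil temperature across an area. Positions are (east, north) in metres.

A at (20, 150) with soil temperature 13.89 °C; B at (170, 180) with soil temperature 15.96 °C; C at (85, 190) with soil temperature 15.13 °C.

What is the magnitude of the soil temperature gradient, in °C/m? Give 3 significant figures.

Taking A as reference: B−A = (150, 30, +2.07); C−A = (65, 40, +1.24).
Solve a·Δx + b·Δy = ΔT: det = 150·40 − 65·30 = 4050.
∂T/∂x = [(+2.07)·40 − (+1.24)·30] / 4050 = +0.01126
∂T/∂y = [150·(+1.24) − 65·(+2.07)] / 4050 = +0.01270
|∇f| = √(0.01126² + 0.01270²) = 0.01697 °C/m

0.0170 °C/m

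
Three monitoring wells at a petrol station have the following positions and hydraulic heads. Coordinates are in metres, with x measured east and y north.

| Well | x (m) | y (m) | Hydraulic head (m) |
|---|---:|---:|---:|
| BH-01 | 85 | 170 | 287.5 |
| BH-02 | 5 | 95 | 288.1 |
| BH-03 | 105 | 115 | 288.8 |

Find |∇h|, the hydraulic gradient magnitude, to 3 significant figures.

Differences from BH-01: to BH-02 (Δx, Δy, Δh) = (-80, -75, +0.6); to BH-03 = (20, -55, +1.3).
Determinant of the coordinate differences = (-80)·(-55) − 20·(-75) = 5900.
∂h/∂x = [(+0.6)·(-55) − (+1.3)·(-75)] / 5900 = +0.01093
∂h/∂y = [(-80)·(+1.3) − 20·(+0.6)] / 5900 = -0.01966
|∇h| = √(0.01093² + -0.01966²) = 0.02249

0.0225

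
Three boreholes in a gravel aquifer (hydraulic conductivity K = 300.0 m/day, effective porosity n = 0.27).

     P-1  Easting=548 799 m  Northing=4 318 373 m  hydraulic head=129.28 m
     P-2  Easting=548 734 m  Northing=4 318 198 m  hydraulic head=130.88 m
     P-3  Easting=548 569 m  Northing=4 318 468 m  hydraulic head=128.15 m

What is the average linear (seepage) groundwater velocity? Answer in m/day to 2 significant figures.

Differences from P-1: to P-2 (Δx, Δy, Δh) = (-65, -175, +1.60); to P-3 = (-230, 95, -1.13).
Determinant of the coordinate differences = (-65)·95 − (-230)·(-175) = -46425.
∂h/∂x = [(+1.60)·95 − (-1.13)·(-175)] / -46425 = +0.0009855
∂h/∂y = [(-65)·(-1.13) − (-230)·(+1.60)] / -46425 = -0.009509
|∇h| = √(0.0009855² + -0.009509²) = 0.00956
Seepage velocity v = K·i/n = 300.0 × 0.00956 / 0.27 = 10.62 m/day.

11 m/day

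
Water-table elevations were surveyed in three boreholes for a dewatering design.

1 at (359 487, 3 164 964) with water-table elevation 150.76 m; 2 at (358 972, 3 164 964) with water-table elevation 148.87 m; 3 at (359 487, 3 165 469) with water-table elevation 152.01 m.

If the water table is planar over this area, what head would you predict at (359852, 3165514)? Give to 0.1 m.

∂h/∂x = (148.87 − 150.76) / (358972 − 359487) = +0.003670
∂h/∂y = (152.01 − 150.76) / (3165469 − 3164964) = +0.002475
h(359852, 3165514) = 150.76 + (+0.003670)·(365) + (+0.002475)·(550) = 150.76 +1.340 +1.361 = 153.461 m.

153.5 m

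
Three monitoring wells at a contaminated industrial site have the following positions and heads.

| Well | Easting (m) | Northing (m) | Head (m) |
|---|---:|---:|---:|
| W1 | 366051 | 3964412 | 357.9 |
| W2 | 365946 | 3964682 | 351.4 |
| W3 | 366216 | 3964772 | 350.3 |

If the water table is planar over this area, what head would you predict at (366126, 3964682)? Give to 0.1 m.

Differences from W1: to W2 (Δx, Δy, Δh) = (-105, 270, -6.5); to W3 = (165, 360, -7.6).
Solve a·Δx + b·Δy = Δh: det = (-105)·360 − 165·270 = -82350.
∂h/∂x = [(-6.5)·360 − (-7.6)·270] / -82350 = +0.003497
∂h/∂y = [(-105)·(-7.6) − 165·(-6.5)] / -82350 = -0.02271
h(366126, 3964682) = 357.9 + (+0.003497)·(75) + (-0.02271)·(270) = 357.9 +0.262 -6.133 = 352.030 m.

352.0 m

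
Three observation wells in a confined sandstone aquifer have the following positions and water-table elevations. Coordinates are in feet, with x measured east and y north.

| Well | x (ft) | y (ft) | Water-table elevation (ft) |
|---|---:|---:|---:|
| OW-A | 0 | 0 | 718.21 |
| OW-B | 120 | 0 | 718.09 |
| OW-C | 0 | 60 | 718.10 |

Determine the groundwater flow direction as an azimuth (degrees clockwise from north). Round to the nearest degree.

029°

∂h/∂x = (718.09 − 718.21) / (120 − 0) = -0.001000
∂h/∂y = (718.10 − 718.21) / (60 − 0) = -0.001833
Flow direction (−∇h) has components (+0.001000 E, +0.001833 N).
Azimuth = atan2(E, N) = atan2(+0.001000, +0.001833) = 28.6° ≈ 029°.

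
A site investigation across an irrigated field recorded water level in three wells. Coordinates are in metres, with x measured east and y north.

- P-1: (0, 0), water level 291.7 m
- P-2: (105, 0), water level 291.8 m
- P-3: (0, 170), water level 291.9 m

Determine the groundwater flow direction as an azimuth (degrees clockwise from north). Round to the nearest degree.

∂h/∂x = (291.8 − 291.7) / (105 − 0) = +0.0009524
∂h/∂y = (291.9 − 291.7) / (170 − 0) = +0.001176
Flow direction (−∇h) has components (-0.0009524 E, -0.001176 N).
Azimuth = atan2(E, N) = atan2(-0.0009524, -0.001176) = 219.0° ≈ 219°.

219°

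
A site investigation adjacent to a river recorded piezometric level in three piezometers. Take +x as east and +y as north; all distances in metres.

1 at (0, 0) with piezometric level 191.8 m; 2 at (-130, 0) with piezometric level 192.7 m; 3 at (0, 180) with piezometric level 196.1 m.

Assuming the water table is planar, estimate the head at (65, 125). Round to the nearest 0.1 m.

∂h/∂x = (192.7 − 191.8) / (-130 − 0) = -0.006923
∂h/∂y = (196.1 − 191.8) / (180 − 0) = +0.02389
h(65, 125) = 191.8 + (-0.006923)·(65) + (+0.02389)·(125) = 191.8 -0.450 +2.986 = 194.336 m.

194.3 m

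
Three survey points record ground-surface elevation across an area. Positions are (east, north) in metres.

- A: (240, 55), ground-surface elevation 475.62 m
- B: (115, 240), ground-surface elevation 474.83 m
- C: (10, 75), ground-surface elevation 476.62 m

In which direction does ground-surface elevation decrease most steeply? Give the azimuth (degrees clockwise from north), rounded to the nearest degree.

With z = a·x + b·y + c and A as origin, the differences give:
  (-125)·a + 185·b = -0.79
  (-230)·a + 20·b = +1.00
Eliminate b (×20 and ×185, subtract): 40050·a = -200.800 → a = ∂z/∂x = -0.005014
Back-substitute: b = ∂z/∂y = -0.007658.
Steepest decrease is along −∇f: components (+0.005014 E, +0.007658 N).
Azimuth = atan2(+0.005014, +0.007658) = 33.2° ≈ 033°.

033°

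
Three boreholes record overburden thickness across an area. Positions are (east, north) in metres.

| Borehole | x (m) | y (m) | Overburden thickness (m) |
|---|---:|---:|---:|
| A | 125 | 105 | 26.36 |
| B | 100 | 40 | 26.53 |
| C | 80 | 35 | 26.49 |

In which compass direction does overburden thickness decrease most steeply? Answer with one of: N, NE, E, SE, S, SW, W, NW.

NW

Differences from A: to B (Δx, Δy, Δh) = (-25, -65, +0.17); to C = (-45, -70, +0.13).
Determinant of the coordinate differences = (-25)·(-70) − (-45)·(-65) = -1175.
∂d/∂x = [(+0.17)·(-70) − (+0.13)·(-65)] / -1175 = +0.002936
∂d/∂y = [(-25)·(+0.13) − (-45)·(+0.17)] / -1175 = -0.003745
Steepest decrease is along −∇f = (-0.002936 E, +0.003745 N) → northwest.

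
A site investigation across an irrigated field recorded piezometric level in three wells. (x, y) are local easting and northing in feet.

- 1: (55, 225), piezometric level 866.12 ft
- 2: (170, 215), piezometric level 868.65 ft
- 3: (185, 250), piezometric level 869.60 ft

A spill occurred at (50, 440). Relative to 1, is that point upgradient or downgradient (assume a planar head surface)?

Three-point gradient (reference 1): Δ to 2 = (115, -10, +2.53), Δ to 3 = (130, 25, +3.48).
∂h/∂x = +0.02349, ∂h/∂y = +0.01708 (det = 4175).
Head at (50, 440) = 866.12 + (+0.02349)·(-5) + (+0.01708)·(215) = 869.67 ft.
That is higher than the 866.12 ft at 1, so the point is upgradient.

upgradient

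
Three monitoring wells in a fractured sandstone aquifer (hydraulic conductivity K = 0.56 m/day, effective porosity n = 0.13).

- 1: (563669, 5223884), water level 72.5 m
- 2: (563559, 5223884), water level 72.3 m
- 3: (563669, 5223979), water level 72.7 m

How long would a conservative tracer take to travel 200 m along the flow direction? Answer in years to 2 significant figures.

∂h/∂x = (72.3 − 72.5) / (563559 − 563669) = +0.001818
∂h/∂y = (72.7 − 72.5) / (5223979 − 5223884) = +0.002105
|∇h| = √(0.001818² + 0.002105²) = 0.002781
Seepage velocity v = K·i/n = 0.56 × 0.002781 / 0.13 = 0.01198 m/day.
t = 200 / 0.01198 = 1.669e+04 days = 45.7 years.

46 years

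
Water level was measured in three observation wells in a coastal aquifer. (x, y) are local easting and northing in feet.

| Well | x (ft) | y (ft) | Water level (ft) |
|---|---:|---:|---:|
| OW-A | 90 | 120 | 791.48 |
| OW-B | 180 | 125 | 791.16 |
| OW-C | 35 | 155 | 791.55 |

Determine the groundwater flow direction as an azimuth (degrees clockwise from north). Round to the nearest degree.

046°

Taking OW-A as reference: OW-B−OW-A = (90, 5, -0.32); OW-C−OW-A = (-55, 35, +0.07).
Determinant of the coordinate differences = 90·35 − (-55)·5 = 3425.
∂h/∂x = [(-0.32)·35 − (+0.07)·5] / 3425 = -0.003372
∂h/∂y = [90·(+0.07) − (-55)·(-0.32)] / 3425 = -0.003299
Flow direction (−∇h) has components (+0.003372 E, +0.003299 N).
Azimuth = atan2(E, N) = atan2(+0.003372, +0.003299) = 45.6° ≈ 046°.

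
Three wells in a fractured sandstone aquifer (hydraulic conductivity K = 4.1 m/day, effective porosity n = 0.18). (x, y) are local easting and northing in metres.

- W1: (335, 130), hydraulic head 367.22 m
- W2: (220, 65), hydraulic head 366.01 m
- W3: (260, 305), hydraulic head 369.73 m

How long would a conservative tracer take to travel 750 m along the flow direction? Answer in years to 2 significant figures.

With h = a·x + b·y + c and W1 as origin, the differences give:
  (-115)·a + (-65)·b = -1.21
  (-75)·a + 175·b = +2.51
Eliminate b (×175 and ×(-65), subtract): -25000·a = -48.600 → a = ∂h/∂x = +0.001944
Back-substitute: b = ∂h/∂y = +0.01518.
|∇h| = √(0.001944² + 0.01518²) = 0.0153
Seepage velocity v = K·i/n = 4.1 × 0.0153 / 0.18 = 0.3485 m/day.
t = 750 / 0.3485 = 2152 days = 5.89 years.

5.9 years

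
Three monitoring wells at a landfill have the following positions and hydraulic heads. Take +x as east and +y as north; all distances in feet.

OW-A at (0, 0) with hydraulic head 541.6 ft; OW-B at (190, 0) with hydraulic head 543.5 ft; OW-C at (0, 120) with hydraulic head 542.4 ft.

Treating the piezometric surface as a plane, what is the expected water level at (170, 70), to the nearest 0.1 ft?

∂h/∂x = (543.5 − 541.6) / (190 − 0) = +0.010000
∂h/∂y = (542.4 − 541.6) / (120 − 0) = +0.006667
h(170, 70) = 541.6 + (+0.010000)·(170) + (+0.006667)·(70) = 541.6 +1.700 +0.467 = 543.767 ft.

543.8 ft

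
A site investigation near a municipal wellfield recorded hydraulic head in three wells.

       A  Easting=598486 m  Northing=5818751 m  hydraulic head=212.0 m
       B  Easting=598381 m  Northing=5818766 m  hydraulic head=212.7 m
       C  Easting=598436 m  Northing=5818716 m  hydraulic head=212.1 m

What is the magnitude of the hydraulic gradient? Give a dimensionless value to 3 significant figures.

0.00807

With h = a·x + b·y + c and A as origin, the differences give:
  (-105)·a + 15·b = +0.7
  (-50)·a + (-35)·b = +0.1
Eliminate b (×(-35) and ×15, subtract): 4425·a = -26.00 → a = ∂h/∂x = -0.005876
Back-substitute: b = ∂h/∂y = +0.005537.
|∇h| = √(-0.005876² + 0.005537²) = 0.008074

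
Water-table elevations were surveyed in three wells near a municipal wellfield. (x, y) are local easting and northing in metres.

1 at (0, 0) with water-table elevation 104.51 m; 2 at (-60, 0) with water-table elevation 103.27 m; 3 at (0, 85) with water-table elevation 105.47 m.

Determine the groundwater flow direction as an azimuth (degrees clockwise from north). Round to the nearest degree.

∂h/∂x = (103.27 − 104.51) / (-60 − 0) = +0.02067
∂h/∂y = (105.47 − 104.51) / (85 − 0) = +0.01129
Flow direction (−∇h) has components (-0.02067 E, -0.01129 N).
Azimuth = atan2(E, N) = atan2(-0.02067, -0.01129) = 241.3° ≈ 241°.

241°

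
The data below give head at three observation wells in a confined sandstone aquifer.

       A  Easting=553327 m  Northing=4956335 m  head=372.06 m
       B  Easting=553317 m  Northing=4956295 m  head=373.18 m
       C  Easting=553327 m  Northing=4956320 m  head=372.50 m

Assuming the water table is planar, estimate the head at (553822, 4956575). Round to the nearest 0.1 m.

Three-point gradient (reference A): Δ to B = (-10, -40, +1.12), Δ to C = (0, -15, +0.44).
∂h/∂x = +0.005333, ∂h/∂y = -0.02933 (det = 150).
h(553822, 4956575) = 372.06 + (+0.005333)·(495) + (-0.02933)·(240) = 372.06 +2.640 -7.040 = 367.660 m.

367.7 m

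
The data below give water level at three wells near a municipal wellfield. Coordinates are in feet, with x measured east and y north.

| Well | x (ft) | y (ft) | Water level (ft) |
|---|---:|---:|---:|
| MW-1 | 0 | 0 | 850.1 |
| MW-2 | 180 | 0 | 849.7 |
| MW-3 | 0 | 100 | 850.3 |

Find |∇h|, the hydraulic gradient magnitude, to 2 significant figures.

0.0030

∂h/∂x = (849.7 − 850.1) / (180 − 0) = -0.002222
∂h/∂y = (850.3 − 850.1) / (100 − 0) = +0.002000
|∇h| = √(-0.002222² + 0.002000²) = 0.00299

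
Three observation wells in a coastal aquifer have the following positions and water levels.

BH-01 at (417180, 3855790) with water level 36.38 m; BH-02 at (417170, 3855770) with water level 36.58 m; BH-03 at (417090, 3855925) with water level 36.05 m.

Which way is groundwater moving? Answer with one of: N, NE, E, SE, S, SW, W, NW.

Differences from BH-01: to BH-02 (Δx, Δy, Δh) = (-10, -20, +0.20); to BH-03 = (-90, 135, -0.33).
Solve a·Δx + b·Δy = Δh: det = (-10)·135 − (-90)·(-20) = -3150.
∂h/∂x = [(+0.20)·135 − (-0.33)·(-20)] / -3150 = -0.006476
∂h/∂y = [(-10)·(-0.33) − (-90)·(+0.20)] / -3150 = -0.006762
Flow = −∇h = (+0.006476 east, +0.006762 north), which points northeast.

NE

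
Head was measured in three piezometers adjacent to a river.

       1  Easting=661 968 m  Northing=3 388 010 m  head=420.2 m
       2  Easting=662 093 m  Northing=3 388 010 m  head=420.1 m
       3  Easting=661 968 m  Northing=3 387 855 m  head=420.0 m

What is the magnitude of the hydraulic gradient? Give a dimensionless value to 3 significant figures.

∂h/∂x = (420.1 − 420.2) / (662093 − 661968) = -0.0008000
∂h/∂y = (420.0 − 420.2) / (3387855 − 3388010) = +0.001290
|∇h| = √(-0.0008000² + 0.001290²) = 0.001518

0.00152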